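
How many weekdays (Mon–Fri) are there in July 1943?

22 weekdays

1 July 1943 is a Thursday.
The range spans 31 days (inclusive of both endpoints).
31 = 7 × 4 + 3, so there are 4 full weeks plus 3 extra days.
Each full week contributes 5 weekdays (Mon–Fri): 4 × 5 = 20.
The 3 extra days are Thursday, Friday, Saturday — 2 of them qualify.
Total: 20 + 2 = 22.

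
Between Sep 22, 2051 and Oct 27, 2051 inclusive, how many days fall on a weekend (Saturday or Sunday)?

10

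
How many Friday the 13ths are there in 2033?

1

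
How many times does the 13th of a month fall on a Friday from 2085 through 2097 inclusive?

Friday-the-13ths by year:
2085: Apr, Jul
2086: Sep, Dec
2087: Jun
2088: Feb, Aug
2089: May
2090: Jan, Oct
2091: Apr, Jul
2092: Jun
2093: Feb, Mar, Nov
2094: Aug
2095: May
2096: Jan, Apr, Jul
2097: Sep, Dec

23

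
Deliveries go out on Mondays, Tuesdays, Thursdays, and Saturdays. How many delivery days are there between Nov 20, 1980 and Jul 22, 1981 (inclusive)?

Nov 20, 1980 is a Thursday.
That's 245 days from start to end, counting both.
245 = 7 × 35, so the span is exactly 35 full weeks.
Each full week contributes 4 days from the set (Mon, Tue, Thu, Sat): 35 × 4 = 140.

140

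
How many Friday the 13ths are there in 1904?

1

The 13th falls on a Friday when the month's 13th has weekday Fri.
Jan 13 is Wed; Feb 13 is Sat; Mar 13 is Sun; Apr 13 is Wed; May 13 is Fri ✓; Jun 13 is Mon; Jul 13 is Wed; Aug 13 is Sat; Sep 13 is Tue; Oct 13 is Thu; Nov 13 is Sun; Dec 13 is Tue.
Friday the 13ths: May.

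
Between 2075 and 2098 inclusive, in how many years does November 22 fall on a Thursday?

3

Day of week of November 22 in each year:
2075: Fri, 2076: Sun, 2077: Mon, 2078: Tue, 2079: Wed, 2080: Fri, 2081: Sat, 2082: Sun, 2083: Mon, 2084: Wed, 2085: Thu ✓, 2086: Fri, 2087: Sat, 2088: Mon, 2089: Tue, 2090: Wed, 2091: Thu ✓, 2092: Sat, 2093: Sun, 2094: Mon, 2095: Tue, 2096: Thu ✓, 2097: Fri, 2098: Sat
Thursdays: 2085, 2091, 2096.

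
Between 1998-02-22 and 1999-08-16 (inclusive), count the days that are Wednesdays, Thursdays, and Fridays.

231

1998-02-22 is a Sunday.
That's 541 days from start to end, counting both.
541 = 7 × 77 + 2, so there are 77 full weeks plus 2 extra days.
Each full week contributes 3 days from the set (Wed, Thu, Fri): 77 × 3 = 231.
The 2 extra days are Sunday, Monday — none qualify.
Total: 231 + 0 = 231.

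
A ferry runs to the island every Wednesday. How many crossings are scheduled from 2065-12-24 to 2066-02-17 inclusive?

8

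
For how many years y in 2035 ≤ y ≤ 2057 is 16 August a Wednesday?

3

Day of week of August 16 in each year:
2035: Thu, 2036: Sat, 2037: Sun, 2038: Mon, 2039: Tue, 2040: Thu, 2041: Fri, 2042: Sat, 2043: Sun, 2044: Tue, 2045: Wed ✓, 2046: Thu, 2047: Fri, 2048: Sun, 2049: Mon, 2050: Tue, 2051: Wed ✓, 2052: Fri, 2053: Sat, 2054: Sun, 2055: Mon, 2056: Wed ✓, 2057: Thu
Wednesdays: 2045, 2051, 2056.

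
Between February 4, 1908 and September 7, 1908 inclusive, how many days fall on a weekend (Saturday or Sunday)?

February 4, 1908 is a Tuesday.
The range spans 217 days (inclusive of both endpoints).
217 = 7 × 31, so the span is exactly 31 full weeks.
Each full week contributes 2 weekend days (Sat, Sun): 31 × 2 = 62.

62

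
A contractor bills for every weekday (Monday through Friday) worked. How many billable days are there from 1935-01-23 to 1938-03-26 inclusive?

1935-01-23 is a Wednesday.
The range spans 1159 days (inclusive of both endpoints).
1159 = 7 × 165 + 4, so there are 165 full weeks plus 4 extra days.
Each full week contributes 5 weekdays (Mon–Fri): 165 × 5 = 825.
The 4 extra days are Wednesday, Thursday, Friday, Saturday — 3 of them qualify.
Total: 825 + 3 = 828.

828 weekdays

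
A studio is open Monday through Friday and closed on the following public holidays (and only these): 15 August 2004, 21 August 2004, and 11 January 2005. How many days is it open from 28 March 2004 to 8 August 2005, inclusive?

28 March 2004 is a Sunday.
The range spans 499 days (inclusive of both endpoints).
499 = 7 × 71 + 2, so there are 71 full weeks plus 2 extra days.
Each full week contributes 5 weekdays (Mon–Fri): 71 × 5 = 355.
The 2 extra days are Sunday, Monday — 1 of them qualifies.
Total: 355 + 1 = 356.
Holidays: 15 August 2004 (Sun); 21 August 2004 (Sat); 11 January 2005 (Tue).
1 of the 3 holidays fall on weekdays; the rest are weekends and were already excluded.
Business days: 356 − 1 = 355.

355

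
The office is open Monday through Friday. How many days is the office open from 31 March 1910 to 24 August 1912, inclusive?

627

31 March 1910 is a Thursday.
The range spans 878 days (inclusive of both endpoints).
878 = 7 × 125 + 3, so there are 125 full weeks plus 3 extra days.
Each full week contributes 5 weekdays (Mon–Fri): 125 × 5 = 625.
The 3 extra days are Thu, Fri, Sat — 2 of them qualify.
Total: 625 + 2 = 627.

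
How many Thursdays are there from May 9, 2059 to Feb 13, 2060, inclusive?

40

May 9, 2059 is a Friday.
The range spans 281 days (inclusive of both endpoints).
281 = 7 × 40 + 1, so there are 40 full weeks plus 1 extra day.
Each full week contributes one Thursday: 40 so far.
The 1 extra day is Friday — none qualify.
Total: 40 + 0 = 40.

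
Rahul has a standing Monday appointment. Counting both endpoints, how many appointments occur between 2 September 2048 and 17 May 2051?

2 September 2048 is a Wednesday.
The range spans 988 days (inclusive of both endpoints).
988 = 7 × 141 + 1, so there are 141 full weeks plus 1 extra day.
Each full week contributes one Monday: 141 so far.
The 1 extra day is Wed — none qualify.
Total: 141 + 0 = 141.

141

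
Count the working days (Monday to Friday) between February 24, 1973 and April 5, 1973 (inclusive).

February 24, 1973 is a Saturday.
That's 41 days from start to end, counting both.
41 = 7 × 5 + 6, so there are 5 full weeks plus 6 extra days.
Each full week contributes 5 weekdays (Mon–Fri): 5 × 5 = 25.
The 6 extra days are Saturday, Sunday, Monday, Tuesday, Wednesday, Thursday — 4 of them qualify.
Total: 25 + 4 = 29.

29 weekdays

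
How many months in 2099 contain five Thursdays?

A month has five Thursdays exactly when Thursday falls within its first (length − 28) days.
Jan: 31 days, starts Thu → 5 of Thu, Fri, Sat ✓
Feb: 28 days, starts Sun → 5 of (none)
Mar: 31 days, starts Sun → 5 of Sun, Mon, Tue
Apr: 30 days, starts Wed → 5 of Wed, Thu ✓
May: 31 days, starts Fri → 5 of Fri, Sat, Sun
Jun: 30 days, starts Mon → 5 of Mon, Tue
Jul: 31 days, starts Wed → 5 of Wed, Thu, Fri ✓
Aug: 31 days, starts Sat → 5 of Sat, Sun, Mon
Sep: 30 days, starts Tue → 5 of Tue, Wed
Oct: 31 days, starts Thu → 5 of Thu, Fri, Sat ✓
Nov: 30 days, starts Sun → 5 of Sun, Mon
Dec: 31 days, starts Tue → 5 of Tue, Wed, Thu ✓
Months with five Thursdays: Jan, Apr, Jul, Oct, Dec.

5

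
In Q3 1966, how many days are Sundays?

13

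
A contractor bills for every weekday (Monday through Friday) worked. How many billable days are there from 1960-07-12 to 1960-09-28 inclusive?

1960-07-12 is a Tuesday.
That's 79 days from start to end, counting both.
79 = 7 × 11 + 2, so there are 11 full weeks plus 2 extra days.
Each full week contributes 5 weekdays (Mon–Fri): 11 × 5 = 55.
The 2 extra days are Tue, Wed — 2 of them qualify.
Total: 55 + 2 = 57.

57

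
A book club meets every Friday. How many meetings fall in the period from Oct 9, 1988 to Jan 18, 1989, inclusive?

14

Oct 9, 1988 is a Sunday.
The range spans 102 days (inclusive of both endpoints).
102 = 7 × 14 + 4, so there are 14 full weeks plus 4 extra days.
Each full week contributes one Friday: 14 so far.
The 4 extra days are Sun, Mon, Tue, Wed — none qualify.
Total: 14 + 0 = 14.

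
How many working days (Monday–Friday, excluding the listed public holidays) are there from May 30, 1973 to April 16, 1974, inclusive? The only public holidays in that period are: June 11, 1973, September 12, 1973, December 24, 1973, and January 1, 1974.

226 working days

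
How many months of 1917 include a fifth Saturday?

4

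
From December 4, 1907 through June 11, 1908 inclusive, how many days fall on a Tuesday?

December 4, 1907 is a Wednesday.
That's 191 days from start to end, counting both.
191 = 7 × 27 + 2, so there are 27 full weeks plus 2 extra days.
Each full week contributes one Tuesday: 27 so far.
The 2 extra days are Wednesday, Thursday — none qualify.
Total: 27 + 0 = 27.

27 Tuesdays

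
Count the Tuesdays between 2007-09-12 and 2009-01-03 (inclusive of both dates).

2007-09-12 is a Wednesday.
The range spans 480 days (inclusive of both endpoints).
480 = 7 × 68 + 4, so there are 68 full weeks plus 4 extra days.
Each full week contributes one Tuesday: 68 so far.
The 4 extra days are Wed, Thu, Fri, Sat — none qualify.
Total: 68 + 0 = 68.

68 Tuesdays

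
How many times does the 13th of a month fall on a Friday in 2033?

1

The 13th falls on a Friday when the month's 13th has weekday Fri.
Jan 13 is Thu; Feb 13 is Sun; Mar 13 is Sun; Apr 13 is Wed; May 13 is Fri ✓; Jun 13 is Mon; Jul 13 is Wed; Aug 13 is Sat; Sep 13 is Tue; Oct 13 is Thu; Nov 13 is Sun; Dec 13 is Tue.
Friday the 13ths: May.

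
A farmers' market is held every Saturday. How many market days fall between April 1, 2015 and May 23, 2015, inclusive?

April 1, 2015 is a Wednesday.
From April 1, 2015 to May 23, 2015 is 53 days inclusive.
53 = 7 × 7 + 4, so there are 7 full weeks plus 4 extra days.
Each full week contributes one Saturday: 7 so far.
The 4 extra days are Wednesday, Thursday, Friday, Saturday — 1 of them qualifies.
Total: 7 + 1 = 8.

8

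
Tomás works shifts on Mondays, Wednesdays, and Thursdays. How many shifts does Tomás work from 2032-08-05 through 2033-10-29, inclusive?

2032-08-05 is a Thursday.
From 2032-08-05 to 2033-10-29 is 451 days inclusive.
451 = 7 × 64 + 3, so there are 64 full weeks plus 3 extra days.
Each full week contributes 3 days from the set (Mon, Wed, Thu): 64 × 3 = 192.
The 3 extra days are Thursday, Friday, Saturday — 1 of them qualifies.
Total: 192 + 1 = 193.

193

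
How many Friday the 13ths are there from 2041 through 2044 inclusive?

7

Friday-the-13ths by year:
2041: Sep, Dec
2042: Jun
2043: Feb, Mar, Nov
2044: May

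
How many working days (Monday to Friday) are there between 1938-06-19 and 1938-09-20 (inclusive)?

67

1938-06-19 is a Sunday.
From 1938-06-19 to 1938-09-20 is 94 days inclusive.
94 = 7 × 13 + 3, so there are 13 full weeks plus 3 extra days.
Each full week contributes 5 weekdays (Mon–Fri): 13 × 5 = 65.
The 3 extra days are Sun, Mon, Tue — 2 of them qualify.
Total: 65 + 2 = 67.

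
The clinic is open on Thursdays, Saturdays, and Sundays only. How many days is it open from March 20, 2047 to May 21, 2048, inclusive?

March 20, 2047 is a Wednesday.
That's 429 days from start to end, counting both.
429 = 7 × 61 + 2, so there are 61 full weeks plus 2 extra days.
Each full week contributes 3 days from the set (Thu, Sat, Sun): 61 × 3 = 183.
The 2 extra days are Wednesday, Thursday — 1 of them qualifies.
Total: 183 + 1 = 184.

184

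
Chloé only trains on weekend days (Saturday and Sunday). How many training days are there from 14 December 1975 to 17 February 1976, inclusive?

14 December 1975 is a Sunday.
That's 66 days from start to end, counting both.
66 = 7 × 9 + 3, so there are 9 full weeks plus 3 extra days.
Each full week contributes 2 weekend days (Sat, Sun): 9 × 2 = 18.
The 3 extra days are Sunday, Monday, Tuesday — 1 of them qualifies.
Total: 18 + 1 = 19.

19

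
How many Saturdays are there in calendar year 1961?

1 January 1961 is a Sunday.
From 1 January 1961 to 31 December 1961 is 365 days inclusive.
365 = 7 × 52 + 1, so there are 52 full weeks plus 1 extra day.
Each full week contributes one Saturday: 52 so far.
The 1 extra day is Sunday — none qualify.
Total: 52 + 0 = 52.

52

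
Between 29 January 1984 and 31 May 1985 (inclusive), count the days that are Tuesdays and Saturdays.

139

29 January 1984 is a Sunday.
The range spans 489 days (inclusive of both endpoints).
489 = 7 × 69 + 6, so there are 69 full weeks plus 6 extra days.
Each full week contributes 2 days from the set (Tue, Sat): 69 × 2 = 138.
The 6 extra days are Sunday, Monday, Tuesday, Wednesday, Thursday, Friday — 1 of them qualifies.
Total: 138 + 1 = 139.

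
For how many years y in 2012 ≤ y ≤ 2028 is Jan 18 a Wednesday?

3

Day of week of January 18 in each year:
2012: Wed ✓, 2013: Fri, 2014: Sat, 2015: Sun, 2016: Mon, 2017: Wed ✓, 2018: Thu, 2019: Fri, 2020: Sat, 2021: Mon, 2022: Tue, 2023: Wed ✓, 2024: Thu, 2025: Sat, 2026: Sun, 2027: Mon, 2028: Tue
Wednesdays: 2012, 2017, 2023.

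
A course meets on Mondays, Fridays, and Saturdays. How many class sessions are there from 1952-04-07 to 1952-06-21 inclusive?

1952-04-07 is a Monday.
The range spans 76 days (inclusive of both endpoints).
76 = 7 × 10 + 6, so there are 10 full weeks plus 6 extra days.
Each full week contributes 3 days from the set (Mon, Fri, Sat): 10 × 3 = 30.
The 6 extra days are Mon, Tue, Wed, Thu, Fri, Sat — 3 of them qualify.
Total: 30 + 3 = 33.

33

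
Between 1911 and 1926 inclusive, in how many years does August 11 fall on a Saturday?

Day of week of August 11 in each year:
1911: Fri, 1912: Sun, 1913: Mon, 1914: Tue, 1915: Wed, 1916: Fri, 1917: Sat ✓, 1918: Sun, 1919: Mon, 1920: Wed, 1921: Thu, 1922: Fri, 1923: Sat ✓, 1924: Mon, 1925: Tue, 1926: Wed
Saturdays: 1917, 1923.

2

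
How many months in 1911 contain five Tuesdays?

4

A month has five Tuesdays exactly when Tuesday falls within its first (length − 28) days.
Jan: 31 days, starts Sun → 5 of Sun, Mon, Tue ✓
Feb: 28 days, starts Wed → 5 of (none)
Mar: 31 days, starts Wed → 5 of Wed, Thu, Fri
Apr: 30 days, starts Sat → 5 of Sat, Sun
May: 31 days, starts Mon → 5 of Mon, Tue, Wed ✓
Jun: 30 days, starts Thu → 5 of Thu, Fri
Jul: 31 days, starts Sat → 5 of Sat, Sun, Mon
Aug: 31 days, starts Tue → 5 of Tue, Wed, Thu ✓
Sep: 30 days, starts Fri → 5 of Fri, Sat
Oct: 31 days, starts Sun → 5 of Sun, Mon, Tue ✓
Nov: 30 days, starts Wed → 5 of Wed, Thu
Dec: 31 days, starts Fri → 5 of Fri, Sat, Sun
Months with five Tuesdays: Jan, May, Aug, Oct.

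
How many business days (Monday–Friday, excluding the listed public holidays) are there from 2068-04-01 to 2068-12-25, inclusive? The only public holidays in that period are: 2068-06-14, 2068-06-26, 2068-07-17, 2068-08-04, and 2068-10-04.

2068-04-01 is a Sunday.
The range spans 269 days (inclusive of both endpoints).
269 = 7 × 38 + 3, so there are 38 full weeks plus 3 extra days.
Each full week contributes 5 weekdays (Mon–Fri): 38 × 5 = 190.
The 3 extra days are Sun, Mon, Tue — 2 of them qualify.
Total: 190 + 2 = 192.
Holidays: 2068-06-14 (Thu); 2068-06-26 (Tue); 2068-07-17 (Tue); 2068-08-04 (Sat); 2068-10-04 (Thu).
4 of the 5 holidays fall on weekdays; the rest are weekends and were already excluded.
Business days: 192 − 4 = 188.

188 business days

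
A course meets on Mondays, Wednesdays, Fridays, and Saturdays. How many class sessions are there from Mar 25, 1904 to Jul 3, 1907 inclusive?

684

Mar 25, 1904 is a Friday.
The range spans 1196 days (inclusive of both endpoints).
1196 = 7 × 170 + 6, so there are 170 full weeks plus 6 extra days.
Each full week contributes 4 days from the set (Mon, Wed, Fri, Sat): 170 × 4 = 680.
The 6 extra days are Friday, Saturday, Sunday, Monday, Tuesday, Wednesday — 4 of them qualify.
Total: 680 + 4 = 684.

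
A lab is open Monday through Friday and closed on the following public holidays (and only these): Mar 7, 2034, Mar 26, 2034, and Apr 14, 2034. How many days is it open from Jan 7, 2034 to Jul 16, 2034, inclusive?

133 business days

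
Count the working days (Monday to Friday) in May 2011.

22

2011-05-01 is a Sunday.
The range spans 31 days (inclusive of both endpoints).
31 = 7 × 4 + 3, so there are 4 full weeks plus 3 extra days.
Each full week contributes 5 weekdays (Mon–Fri): 4 × 5 = 20.
The 3 extra days are Sunday, Monday, Tuesday — 2 of them qualify.
Total: 20 + 2 = 22.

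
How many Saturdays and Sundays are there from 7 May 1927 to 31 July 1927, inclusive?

7 May 1927 is a Saturday.
That's 86 days from start to end, counting both.
86 = 7 × 12 + 2, so there are 12 full weeks plus 2 extra days.
Each full week contributes 2 weekend days (Sat, Sun): 12 × 2 = 24.
The 2 extra days are Saturday, Sunday — 2 of them qualify.
Total: 24 + 2 = 26.

26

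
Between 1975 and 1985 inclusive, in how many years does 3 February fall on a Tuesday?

Day of week of February 3 in each year:
1975: Mon, 1976: Tue ✓, 1977: Thu, 1978: Fri, 1979: Sat, 1980: Sun, 1981: Tue ✓, 1982: Wed, 1983: Thu, 1984: Fri, 1985: Sun
Tuesdays: 1976, 1981.

2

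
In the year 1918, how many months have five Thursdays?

4

A month has five Thursdays exactly when Thursday falls within its first (length − 28) days.
Jan: 31 days, starts Tue → 5 of Tue, Wed, Thu ✓
Feb: 28 days, starts Fri → 5 of (none)
Mar: 31 days, starts Fri → 5 of Fri, Sat, Sun
Apr: 30 days, starts Mon → 5 of Mon, Tue
May: 31 days, starts Wed → 5 of Wed, Thu, Fri ✓
Jun: 30 days, starts Sat → 5 of Sat, Sun
Jul: 31 days, starts Mon → 5 of Mon, Tue, Wed
Aug: 31 days, starts Thu → 5 of Thu, Fri, Sat ✓
Sep: 30 days, starts Sun → 5 of Sun, Mon
Oct: 31 days, starts Tue → 5 of Tue, Wed, Thu ✓
Nov: 30 days, starts Fri → 5 of Fri, Sat
Dec: 31 days, starts Sun → 5 of Sun, Mon, Tue
Months with five Thursdays: Jan, May, Aug, Oct.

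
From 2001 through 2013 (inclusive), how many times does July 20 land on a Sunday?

2

Day of week of July 20 in each year:
2001: Fri, 2002: Sat, 2003: Sun ✓, 2004: Tue, 2005: Wed, 2006: Thu, 2007: Fri, 2008: Sun ✓, 2009: Mon, 2010: Tue, 2011: Wed, 2012: Fri, 2013: Sat
Sundays: 2003, 2008.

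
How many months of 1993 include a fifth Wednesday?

A month has five Wednesdays exactly when Wednesday falls within its first (length − 28) days.
Jan: 31 days, starts Fri → 5 of Fri, Sat, Sun
Feb: 28 days, starts Mon → 5 of (none)
Mar: 31 days, starts Mon → 5 of Mon, Tue, Wed ✓
Apr: 30 days, starts Thu → 5 of Thu, Fri
May: 31 days, starts Sat → 5 of Sat, Sun, Mon
Jun: 30 days, starts Tue → 5 of Tue, Wed ✓
Jul: 31 days, starts Thu → 5 of Thu, Fri, Sat
Aug: 31 days, starts Sun → 5 of Sun, Mon, Tue
Sep: 30 days, starts Wed → 5 of Wed, Thu ✓
Oct: 31 days, starts Fri → 5 of Fri, Sat, Sun
Nov: 30 days, starts Mon → 5 of Mon, Tue
Dec: 31 days, starts Wed → 5 of Wed, Thu, Fri ✓
Months with five Wednesdays: Mar, Jun, Sep, Dec.

4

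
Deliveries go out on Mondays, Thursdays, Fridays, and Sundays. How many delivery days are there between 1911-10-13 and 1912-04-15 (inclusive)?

107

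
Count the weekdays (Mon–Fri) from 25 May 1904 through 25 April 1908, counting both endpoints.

25 May 1904 is a Wednesday.
From 25 May 1904 to 25 April 1908 is 1432 days inclusive.
1432 = 7 × 204 + 4, so there are 204 full weeks plus 4 extra days.
Each full week contributes 5 weekdays (Mon–Fri): 204 × 5 = 1020.
The 4 extra days are Wednesday, Thursday, Friday, Saturday — 3 of them qualify.
Total: 1020 + 3 = 1023.

1023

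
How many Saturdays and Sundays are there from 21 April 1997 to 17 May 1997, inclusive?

21 April 1997 is a Monday.
From 21 April 1997 to 17 May 1997 is 27 days inclusive.
27 = 7 × 3 + 6, so there are 3 full weeks plus 6 extra days.
Each full week contributes 2 weekend days (Sat, Sun): 3 × 2 = 6.
The 6 extra days are Monday, Tuesday, Wednesday, Thursday, Friday, Saturday — 1 of them qualifies.
Total: 6 + 1 = 7.

7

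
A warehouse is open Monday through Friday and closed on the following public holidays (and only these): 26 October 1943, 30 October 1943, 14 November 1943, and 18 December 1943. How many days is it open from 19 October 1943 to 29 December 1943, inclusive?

19 October 1943 is a Tuesday.
The range spans 72 days (inclusive of both endpoints).
72 = 7 × 10 + 2, so there are 10 full weeks plus 2 extra days.
Each full week contributes 5 weekdays (Mon–Fri): 10 × 5 = 50.
The 2 extra days are Tuesday, Wednesday — 2 of them qualify.
Total: 50 + 2 = 52.
Holidays: 26 October 1943 (Tue); 30 October 1943 (Sat); 14 November 1943 (Sun); 18 December 1943 (Sat).
1 of the 4 holidays fall on weekdays; the rest are weekends and were already excluded.
Business days: 52 − 1 = 51.

51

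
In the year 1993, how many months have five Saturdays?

4

A month has five Saturdays exactly when Saturday falls within its first (length − 28) days.
Jan: 31 days, starts Fri → 5 of Fri, Sat, Sun ✓
Feb: 28 days, starts Mon → 5 of (none)
Mar: 31 days, starts Mon → 5 of Mon, Tue, Wed
Apr: 30 days, starts Thu → 5 of Thu, Fri
May: 31 days, starts Sat → 5 of Sat, Sun, Mon ✓
Jun: 30 days, starts Tue → 5 of Tue, Wed
Jul: 31 days, starts Thu → 5 of Thu, Fri, Sat ✓
Aug: 31 days, starts Sun → 5 of Sun, Mon, Tue
Sep: 30 days, starts Wed → 5 of Wed, Thu
Oct: 31 days, starts Fri → 5 of Fri, Sat, Sun ✓
Nov: 30 days, starts Mon → 5 of Mon, Tue
Dec: 31 days, starts Wed → 5 of Wed, Thu, Fri
Months with five Saturdays: Jan, May, Jul, Oct.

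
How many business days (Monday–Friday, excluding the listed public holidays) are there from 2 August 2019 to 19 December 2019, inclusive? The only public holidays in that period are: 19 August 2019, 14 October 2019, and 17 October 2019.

2 August 2019 is a Friday.
That's 140 days from start to end, counting both.
140 = 7 × 20, so the span is exactly 20 full weeks.
Each full week contributes 5 weekdays (Mon–Fri): 20 × 5 = 100.
Holidays: 19 August 2019 (Mon); 14 October 2019 (Mon); 17 October 2019 (Thu).
All 3 holidays fall on weekdays, so subtract 3.
Business days: 100 − 3 = 97.

97 business days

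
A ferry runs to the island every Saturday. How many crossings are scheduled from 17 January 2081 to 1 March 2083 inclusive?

17 January 2081 is a Friday.
The range spans 774 days (inclusive of both endpoints).
774 = 7 × 110 + 4, so there are 110 full weeks plus 4 extra days.
Each full week contributes one Saturday: 110 so far.
The 4 extra days are Friday, Saturday, Sunday, Monday — 1 of them qualifies.
Total: 110 + 1 = 111.

111 Saturdays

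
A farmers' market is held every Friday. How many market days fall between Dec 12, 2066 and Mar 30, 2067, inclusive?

Dec 12, 2066 is a Sunday.
The range spans 109 days (inclusive of both endpoints).
109 = 7 × 15 + 4, so there are 15 full weeks plus 4 extra days.
Each full week contributes one Friday: 15 so far.
The 4 extra days are Sun, Mon, Tue, Wed — none qualify.
Total: 15 + 0 = 15.

15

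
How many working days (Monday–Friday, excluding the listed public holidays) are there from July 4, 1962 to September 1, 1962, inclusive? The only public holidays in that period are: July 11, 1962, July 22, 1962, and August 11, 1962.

42

July 4, 1962 is a Wednesday.
From July 4, 1962 to September 1, 1962 is 60 days inclusive.
60 = 7 × 8 + 4, so there are 8 full weeks plus 4 extra days.
Each full week contributes 5 weekdays (Mon–Fri): 8 × 5 = 40.
The 4 extra days are Wed, Thu, Fri, Sat — 3 of them qualify.
Total: 40 + 3 = 43.
Holidays: July 11, 1962 (Wed); July 22, 1962 (Sun); August 11, 1962 (Sat).
1 of the 3 holidays fall on weekdays; the rest are weekends and were already excluded.
Business days: 43 − 1 = 42.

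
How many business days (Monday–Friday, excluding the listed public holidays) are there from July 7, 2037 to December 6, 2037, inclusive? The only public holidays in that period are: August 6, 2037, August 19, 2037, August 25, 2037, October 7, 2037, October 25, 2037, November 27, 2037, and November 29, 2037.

104

July 7, 2037 is a Tuesday.
The range spans 153 days (inclusive of both endpoints).
153 = 7 × 21 + 6, so there are 21 full weeks plus 6 extra days.
Each full week contributes 5 weekdays (Mon–Fri): 21 × 5 = 105.
The 6 extra days are Tuesday, Wednesday, Thursday, Friday, Saturday, Sunday — 4 of them qualify.
Total: 105 + 4 = 109.
Holidays: August 6, 2037 (Thu); August 19, 2037 (Wed); August 25, 2037 (Tue); October 7, 2037 (Wed); October 25, 2037 (Sun); November 27, 2037 (Fri); November 29, 2037 (Sun).
5 of the 7 holidays fall on weekdays; the rest are weekends and were already excluded.
Business days: 109 − 5 = 104.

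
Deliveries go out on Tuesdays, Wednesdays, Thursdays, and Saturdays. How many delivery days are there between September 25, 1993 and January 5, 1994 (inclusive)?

59

September 25, 1993 is a Saturday.
From September 25, 1993 to January 5, 1994 is 103 days inclusive.
103 = 7 × 14 + 5, so there are 14 full weeks plus 5 extra days.
Each full week contributes 4 days from the set (Tue, Wed, Thu, Sat): 14 × 4 = 56.
The 5 extra days are Saturday, Sunday, Monday, Tuesday, Wednesday — 3 of them qualify.
Total: 56 + 3 = 59.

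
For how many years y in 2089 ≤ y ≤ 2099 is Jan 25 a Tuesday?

Day of week of January 25 in each year:
2089: Tue ✓, 2090: Wed, 2091: Thu, 2092: Fri, 2093: Sun, 2094: Mon, 2095: Tue ✓, 2096: Wed, 2097: Fri, 2098: Sat, 2099: Sun
Tuesdays: 2089, 2095.

2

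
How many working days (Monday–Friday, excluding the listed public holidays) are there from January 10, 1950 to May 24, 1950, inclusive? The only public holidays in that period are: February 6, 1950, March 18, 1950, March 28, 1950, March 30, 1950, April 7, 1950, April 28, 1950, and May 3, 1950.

91

January 10, 1950 is a Tuesday.
The range spans 135 days (inclusive of both endpoints).
135 = 7 × 19 + 2, so there are 19 full weeks plus 2 extra days.
Each full week contributes 5 weekdays (Mon–Fri): 19 × 5 = 95.
The 2 extra days are Tue, Wed — 2 of them qualify.
Total: 95 + 2 = 97.
Holidays: February 6, 1950 (Mon); March 18, 1950 (Sat); March 28, 1950 (Tue); March 30, 1950 (Thu); April 7, 1950 (Fri); April 28, 1950 (Fri); May 3, 1950 (Wed).
6 of the 7 holidays fall on weekdays; the rest are weekends and were already excluded.
Business days: 97 − 6 = 91.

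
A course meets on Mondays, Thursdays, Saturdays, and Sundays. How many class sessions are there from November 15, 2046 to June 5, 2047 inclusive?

November 15, 2046 is a Thursday.
From November 15, 2046 to June 5, 2047 is 203 days inclusive.
203 = 7 × 29, so the span is exactly 29 full weeks.
Each full week contributes 4 days from the set (Mon, Thu, Sat, Sun): 29 × 4 = 116.

116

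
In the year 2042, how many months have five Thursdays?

A month has five Thursdays exactly when Thursday falls within its first (length − 28) days.
Jan: 31 days, starts Wed → 5 of Wed, Thu, Fri ✓
Feb: 28 days, starts Sat → 5 of (none)
Mar: 31 days, starts Sat → 5 of Sat, Sun, Mon
Apr: 30 days, starts Tue → 5 of Tue, Wed
May: 31 days, starts Thu → 5 of Thu, Fri, Sat ✓
Jun: 30 days, starts Sun → 5 of Sun, Mon
Jul: 31 days, starts Tue → 5 of Tue, Wed, Thu ✓
Aug: 31 days, starts Fri → 5 of Fri, Sat, Sun
Sep: 30 days, starts Mon → 5 of Mon, Tue
Oct: 31 days, starts Wed → 5 of Wed, Thu, Fri ✓
Nov: 30 days, starts Sat → 5 of Sat, Sun
Dec: 31 days, starts Mon → 5 of Mon, Tue, Wed
Months with five Thursdays: Jan, May, Jul, Oct.

4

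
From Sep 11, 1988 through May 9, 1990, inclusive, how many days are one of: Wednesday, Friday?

Sep 11, 1988 is a Sunday.
That's 606 days from start to end, counting both.
606 = 7 × 86 + 4, so there are 86 full weeks plus 4 extra days.
Each full week contributes 2 days from the set (Wed, Fri): 86 × 2 = 172.
The 4 extra days are Sun, Mon, Tue, Wed — 1 of them qualifies.
Total: 172 + 1 = 173.

173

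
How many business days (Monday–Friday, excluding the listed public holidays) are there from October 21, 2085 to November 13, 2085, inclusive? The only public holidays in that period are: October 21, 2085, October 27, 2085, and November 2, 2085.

October 21, 2085 is a Sunday.
From October 21, 2085 to November 13, 2085 is 24 days inclusive.
24 = 7 × 3 + 3, so there are 3 full weeks plus 3 extra days.
Each full week contributes 5 weekdays (Mon–Fri): 3 × 5 = 15.
The 3 extra days are Sunday, Monday, Tuesday — 2 of them qualify.
Total: 15 + 2 = 17.
Holidays: October 21, 2085 (Sun); October 27, 2085 (Sat); November 2, 2085 (Fri).
1 of the 3 holidays fall on weekdays; the rest are weekends and were already excluded.
Business days: 17 − 1 = 16.

16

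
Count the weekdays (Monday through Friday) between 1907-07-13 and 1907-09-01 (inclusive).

1907-07-13 is a Saturday.
That's 51 days from start to end, counting both.
51 = 7 × 7 + 2, so there are 7 full weeks plus 2 extra days.
Each full week contributes 5 weekdays (Mon–Fri): 7 × 5 = 35.
The 2 extra days are Sat, Sun — none qualify.
Total: 35 + 0 = 35.

35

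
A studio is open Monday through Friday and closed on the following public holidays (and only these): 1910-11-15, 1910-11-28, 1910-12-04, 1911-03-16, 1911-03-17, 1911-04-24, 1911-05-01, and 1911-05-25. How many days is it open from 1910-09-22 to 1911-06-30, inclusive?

1910-09-22 is a Thursday.
The range spans 282 days (inclusive of both endpoints).
282 = 7 × 40 + 2, so there are 40 full weeks plus 2 extra days.
Each full week contributes 5 weekdays (Mon–Fri): 40 × 5 = 200.
The 2 extra days are Thu, Fri — 2 of them qualify.
Total: 200 + 2 = 202.
Holidays: 1910-11-15 (Tue); 1910-11-28 (Mon); 1910-12-04 (Sun); 1911-03-16 (Thu); 1911-03-17 (Fri); 1911-04-24 (Mon); 1911-05-01 (Mon); 1911-05-25 (Thu).
7 of the 8 holidays fall on weekdays; the rest are weekends and were already excluded.
Business days: 202 − 7 = 195.

195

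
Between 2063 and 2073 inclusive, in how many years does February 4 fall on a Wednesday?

2

Day of week of February 4 in each year:
2063: Sun, 2064: Mon, 2065: Wed ✓, 2066: Thu, 2067: Fri, 2068: Sat, 2069: Mon, 2070: Tue, 2071: Wed ✓, 2072: Thu, 2073: Sat
Wednesdays: 2065, 2071.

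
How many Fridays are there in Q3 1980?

Jul 1, 1980 is a Tuesday.
That's 92 days from start to end, counting both.
92 = 7 × 13 + 1, so there are 13 full weeks plus 1 extra day.
Each full week contributes one Friday: 13 so far.
The 1 extra day is Tuesday — none qualify.
Total: 13 + 0 = 13.

13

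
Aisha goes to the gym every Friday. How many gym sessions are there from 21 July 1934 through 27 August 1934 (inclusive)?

5 Fridays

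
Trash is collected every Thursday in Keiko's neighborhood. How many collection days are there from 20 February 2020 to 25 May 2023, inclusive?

171 Thursdays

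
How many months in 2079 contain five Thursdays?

4

A month has five Thursdays exactly when Thursday falls within its first (length − 28) days.
Jan: 31 days, starts Sun → 5 of Sun, Mon, Tue
Feb: 28 days, starts Wed → 5 of (none)
Mar: 31 days, starts Wed → 5 of Wed, Thu, Fri ✓
Apr: 30 days, starts Sat → 5 of Sat, Sun
May: 31 days, starts Mon → 5 of Mon, Tue, Wed
Jun: 30 days, starts Thu → 5 of Thu, Fri ✓
Jul: 31 days, starts Sat → 5 of Sat, Sun, Mon
Aug: 31 days, starts Tue → 5 of Tue, Wed, Thu ✓
Sep: 30 days, starts Fri → 5 of Fri, Sat
Oct: 31 days, starts Sun → 5 of Sun, Mon, Tue
Nov: 30 days, starts Wed → 5 of Wed, Thu ✓
Dec: 31 days, starts Fri → 5 of Fri, Sat, Sun
Months with five Thursdays: Mar, Jun, Aug, Nov.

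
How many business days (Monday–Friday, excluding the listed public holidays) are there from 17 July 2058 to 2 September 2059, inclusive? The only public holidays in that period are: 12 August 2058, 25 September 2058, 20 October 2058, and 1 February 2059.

293 business days

17 July 2058 is a Wednesday.
From 17 July 2058 to 2 September 2059 is 413 days inclusive.
413 = 7 × 59, so the span is exactly 59 full weeks.
Each full week contributes 5 weekdays (Mon–Fri): 59 × 5 = 295.
Holidays: 12 August 2058 (Mon); 25 September 2058 (Wed); 20 October 2058 (Sun); 1 February 2059 (Sat).
2 of the 4 holidays fall on weekdays; the rest are weekends and were already excluded.
Business days: 295 − 2 = 293.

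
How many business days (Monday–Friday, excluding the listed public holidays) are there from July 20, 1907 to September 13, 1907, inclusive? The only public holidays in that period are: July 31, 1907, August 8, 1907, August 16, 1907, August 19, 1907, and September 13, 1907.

July 20, 1907 is a Saturday.
The range spans 56 days (inclusive of both endpoints).
56 = 7 × 8, so the span is exactly 8 full weeks.
Each full week contributes 5 weekdays (Mon–Fri): 8 × 5 = 40.
Holidays: July 31, 1907 (Wed); August 8, 1907 (Thu); August 16, 1907 (Fri); August 19, 1907 (Mon); September 13, 1907 (Fri).
All 5 holidays fall on weekdays, so subtract 5.
Business days: 40 − 5 = 35.

35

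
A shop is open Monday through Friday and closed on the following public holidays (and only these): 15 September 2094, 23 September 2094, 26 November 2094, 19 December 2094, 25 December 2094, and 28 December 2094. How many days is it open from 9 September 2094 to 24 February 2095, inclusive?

117

9 September 2094 is a Thursday.
That's 169 days from start to end, counting both.
169 = 7 × 24 + 1, so there are 24 full weeks plus 1 extra day.
Each full week contributes 5 weekdays (Mon–Fri): 24 × 5 = 120.
The 1 extra day is Thu — 1 of them qualifies.
Total: 120 + 1 = 121.
Holidays: 15 September 2094 (Wed); 23 September 2094 (Thu); 26 November 2094 (Fri); 19 December 2094 (Sun); 25 December 2094 (Sat); 28 December 2094 (Tue).
4 of the 6 holidays fall on weekdays; the rest are weekends and were already excluded.
Business days: 121 − 4 = 117.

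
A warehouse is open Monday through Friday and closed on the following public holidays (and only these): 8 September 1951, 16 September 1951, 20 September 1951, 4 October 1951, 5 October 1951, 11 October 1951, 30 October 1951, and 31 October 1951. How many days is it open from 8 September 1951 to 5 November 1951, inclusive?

35

8 September 1951 is a Saturday.
That's 59 days from start to end, counting both.
59 = 7 × 8 + 3, so there are 8 full weeks plus 3 extra days.
Each full week contributes 5 weekdays (Mon–Fri): 8 × 5 = 40.
The 3 extra days are Sat, Sun, Mon — 1 of them qualifies.
Total: 40 + 1 = 41.
Holidays: 8 September 1951 (Sat); 16 September 1951 (Sun); 20 September 1951 (Thu); 4 October 1951 (Thu); 5 October 1951 (Fri); 11 October 1951 (Thu); 30 October 1951 (Tue); 31 October 1951 (Wed).
6 of the 8 holidays fall on weekdays; the rest are weekends and were already excluded.
Business days: 41 − 6 = 35.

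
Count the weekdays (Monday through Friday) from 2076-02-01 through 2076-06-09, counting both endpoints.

92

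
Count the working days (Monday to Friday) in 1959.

1959-01-01 is a Thursday.
The range spans 365 days (inclusive of both endpoints).
365 = 7 × 52 + 1, so there are 52 full weeks plus 1 extra day.
Each full week contributes 5 weekdays (Mon–Fri): 52 × 5 = 260.
The 1 extra day is Thursday — 1 of them qualifies.
Total: 260 + 1 = 261.

261 weekdays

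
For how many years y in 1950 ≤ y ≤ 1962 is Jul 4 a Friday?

2

Day of week of July 4 in each year:
1950: Tue, 1951: Wed, 1952: Fri ✓, 1953: Sat, 1954: Sun, 1955: Mon, 1956: Wed, 1957: Thu, 1958: Fri ✓, 1959: Sat, 1960: Mon, 1961: Tue, 1962: Wed
Fridays: 1952, 1958.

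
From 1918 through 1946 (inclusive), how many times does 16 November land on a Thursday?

4

Day of week of November 16 in each year:
1918: Sat, 1919: Sun, 1920: Tue, 1921: Wed, 1922: Thu ✓, 1923: Fri, 1924: Sun, 1925: Mon, 1926: Tue, 1927: Wed, 1928: Fri, 1929: Sat, 1930: Sun, 1931: Mon, 1932: Wed, 1933: Thu ✓, 1934: Fri, 1935: Sat, 1936: Mon, 1937: Tue, 1938: Wed, 1939: Thu ✓, 1940: Sat, 1941: Sun, 1942: Mon, 1943: Tue, 1944: Thu ✓, 1945: Fri, 1946: Sat
Thursdays: 1922, 1933, 1939, 1944.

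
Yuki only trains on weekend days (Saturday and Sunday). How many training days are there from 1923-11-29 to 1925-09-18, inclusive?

1923-11-29 is a Thursday.
The range spans 660 days (inclusive of both endpoints).
660 = 7 × 94 + 2, so there are 94 full weeks plus 2 extra days.
Each full week contributes 2 weekend days (Sat, Sun): 94 × 2 = 188.
The 2 extra days are Thursday, Friday — none qualify.
Total: 188 + 0 = 188.

188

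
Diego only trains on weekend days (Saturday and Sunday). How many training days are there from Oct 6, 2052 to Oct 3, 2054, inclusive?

208

Oct 6, 2052 is a Sunday.
The range spans 728 days (inclusive of both endpoints).
728 = 7 × 104, so the span is exactly 104 full weeks.
Each full week contributes 2 weekend days (Sat, Sun): 104 × 2 = 208.
Total: 208.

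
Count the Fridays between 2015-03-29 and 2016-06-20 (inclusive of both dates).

2015-03-29 is a Sunday.
The range spans 450 days (inclusive of both endpoints).
450 = 7 × 64 + 2, so there are 64 full weeks plus 2 extra days.
Each full week contributes one Friday: 64 so far.
The 2 extra days are Sunday, Monday — none qualify.
Total: 64 + 0 = 64.

64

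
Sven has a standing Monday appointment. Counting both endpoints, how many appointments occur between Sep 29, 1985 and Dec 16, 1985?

12

Sep 29, 1985 is a Sunday.
That's 79 days from start to end, counting both.
79 = 7 × 11 + 2, so there are 11 full weeks plus 2 extra days.
Each full week contributes one Monday: 11 so far.
The 2 extra days are Sunday, Monday — 1 of them qualifies.
Total: 11 + 1 = 12.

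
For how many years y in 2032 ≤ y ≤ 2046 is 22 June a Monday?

2

Day of week of June 22 in each year:
2032: Tue, 2033: Wed, 2034: Thu, 2035: Fri, 2036: Sun, 2037: Mon ✓, 2038: Tue, 2039: Wed, 2040: Fri, 2041: Sat, 2042: Sun, 2043: Mon ✓, 2044: Wed, 2045: Thu, 2046: Fri
Mondays: 2037, 2043.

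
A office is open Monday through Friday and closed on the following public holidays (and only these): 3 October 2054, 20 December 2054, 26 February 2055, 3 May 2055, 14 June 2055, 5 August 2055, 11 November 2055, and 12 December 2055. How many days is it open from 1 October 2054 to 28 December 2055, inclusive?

1 October 2054 is a Thursday.
The range spans 454 days (inclusive of both endpoints).
454 = 7 × 64 + 6, so there are 64 full weeks plus 6 extra days.
Each full week contributes 5 weekdays (Mon–Fri): 64 × 5 = 320.
The 6 extra days are Thu, Fri, Sat, Sun, Mon, Tue — 4 of them qualify.
Total: 320 + 4 = 324.
Holidays: 3 October 2054 (Sat); 20 December 2054 (Sun); 26 February 2055 (Fri); 3 May 2055 (Mon); 14 June 2055 (Mon); 5 August 2055 (Thu); 11 November 2055 (Thu); 12 December 2055 (Sun).
5 of the 8 holidays fall on weekdays; the rest are weekends and were already excluded.
Business days: 324 − 5 = 319.

319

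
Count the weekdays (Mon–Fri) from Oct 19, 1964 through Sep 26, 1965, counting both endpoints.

245 weekdays

Oct 19, 1964 is a Monday.
From Oct 19, 1964 to Sep 26, 1965 is 343 days inclusive.
343 = 7 × 49, so the span is exactly 49 full weeks.
Each full week contributes 5 weekdays (Mon–Fri): 49 × 5 = 245.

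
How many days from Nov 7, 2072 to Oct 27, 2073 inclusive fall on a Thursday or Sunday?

101

Nov 7, 2072 is a Monday.
The range spans 355 days (inclusive of both endpoints).
355 = 7 × 50 + 5, so there are 50 full weeks plus 5 extra days.
Each full week contributes 2 days from the set (Thu, Sun): 50 × 2 = 100.
The 5 extra days are Monday, Tuesday, Wednesday, Thursday, Friday — 1 of them qualifies.
Total: 100 + 1 = 101.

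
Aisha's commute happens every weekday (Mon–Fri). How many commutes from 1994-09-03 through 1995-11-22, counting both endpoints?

1994-09-03 is a Saturday.
From 1994-09-03 to 1995-11-22 is 446 days inclusive.
446 = 7 × 63 + 5, so there are 63 full weeks plus 5 extra days.
Each full week contributes 5 weekdays (Mon–Fri): 63 × 5 = 315.
The 5 extra days are Saturday, Sunday, Monday, Tuesday, Wednesday — 3 of them qualify.
Total: 315 + 3 = 318.

318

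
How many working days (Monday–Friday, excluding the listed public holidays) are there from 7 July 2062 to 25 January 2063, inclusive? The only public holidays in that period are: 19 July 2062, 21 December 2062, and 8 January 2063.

7 July 2062 is a Friday.
The range spans 203 days (inclusive of both endpoints).
203 = 7 × 29, so the span is exactly 29 full weeks.
Each full week contributes 5 weekdays (Mon–Fri): 29 × 5 = 145.
Holidays: 19 July 2062 (Wed); 21 December 2062 (Thu); 8 January 2063 (Mon).
All 3 holidays fall on weekdays, so subtract 3.
Business days: 145 − 3 = 142.

142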